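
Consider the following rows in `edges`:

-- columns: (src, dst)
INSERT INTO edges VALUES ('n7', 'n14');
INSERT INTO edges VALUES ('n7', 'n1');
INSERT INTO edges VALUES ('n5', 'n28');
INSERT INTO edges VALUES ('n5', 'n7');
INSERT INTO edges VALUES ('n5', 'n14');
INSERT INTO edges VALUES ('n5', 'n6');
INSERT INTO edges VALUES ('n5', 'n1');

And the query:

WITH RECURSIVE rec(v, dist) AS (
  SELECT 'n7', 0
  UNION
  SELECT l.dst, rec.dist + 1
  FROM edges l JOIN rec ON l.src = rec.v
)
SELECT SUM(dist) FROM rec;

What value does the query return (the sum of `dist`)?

2

Base: (n7, dist=0).
Iteration 1: edges from {n7} -> (n1, dist=1), (n14, dist=1).
Iteration 2: no outgoing edges from {n1,n14}; recursion stops.
SUM(dist) = 0 + 1 + 1 = 2.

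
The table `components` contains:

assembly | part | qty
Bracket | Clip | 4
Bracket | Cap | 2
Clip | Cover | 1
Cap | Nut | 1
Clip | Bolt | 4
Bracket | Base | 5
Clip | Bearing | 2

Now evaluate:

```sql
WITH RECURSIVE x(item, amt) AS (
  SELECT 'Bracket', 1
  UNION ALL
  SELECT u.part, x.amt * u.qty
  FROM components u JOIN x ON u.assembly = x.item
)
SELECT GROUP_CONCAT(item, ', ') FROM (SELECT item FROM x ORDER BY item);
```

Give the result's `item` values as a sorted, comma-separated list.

Base, Bearing, Bolt, Bracket, Cap, Clip, Cover, Nut

Base: (Bracket, amt=1).
Iteration 1: components of {Bracket} -> Base = 1*5 = 5, Cap = 1*2 = 2, Clip = 1*4 = 4.
Iteration 2: components of {Base,Cap,Clip} -> Bearing = 4*2 = 8, Bolt = 4*4 = 16, Cover = 4*1 = 4, Nut = 2*1 = 2.
Iteration 3: no further components; recursion stops.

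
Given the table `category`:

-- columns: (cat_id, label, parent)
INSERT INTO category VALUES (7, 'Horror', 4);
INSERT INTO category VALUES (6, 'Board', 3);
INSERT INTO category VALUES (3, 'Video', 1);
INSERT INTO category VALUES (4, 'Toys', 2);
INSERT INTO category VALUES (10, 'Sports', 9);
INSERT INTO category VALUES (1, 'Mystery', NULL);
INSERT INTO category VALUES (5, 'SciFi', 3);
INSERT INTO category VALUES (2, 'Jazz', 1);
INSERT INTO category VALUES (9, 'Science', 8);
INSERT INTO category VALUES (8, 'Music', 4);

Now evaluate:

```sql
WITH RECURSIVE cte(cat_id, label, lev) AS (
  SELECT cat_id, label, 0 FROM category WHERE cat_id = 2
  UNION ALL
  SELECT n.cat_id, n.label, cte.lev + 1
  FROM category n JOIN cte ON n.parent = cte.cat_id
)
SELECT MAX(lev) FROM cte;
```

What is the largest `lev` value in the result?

Base: cat_id=2 (Jazz) at lev 0.
Iteration 1: rows with parent in {2} -> Toys (id 4, lev 1).
Iteration 2: rows with parent in {4} -> Horror (id 7, lev 2), Music (id 8, lev 2).
Iteration 3: rows with parent in {7,8} -> Science (id 9, lev 3).
Iteration 4: rows with parent in {9} -> Sports (id 10, lev 4).
Iteration 5: no rows with parent in {10}; recursion stops.
lev values: 0, 1, 2, 2, 3, 4; the maximum is 4.

4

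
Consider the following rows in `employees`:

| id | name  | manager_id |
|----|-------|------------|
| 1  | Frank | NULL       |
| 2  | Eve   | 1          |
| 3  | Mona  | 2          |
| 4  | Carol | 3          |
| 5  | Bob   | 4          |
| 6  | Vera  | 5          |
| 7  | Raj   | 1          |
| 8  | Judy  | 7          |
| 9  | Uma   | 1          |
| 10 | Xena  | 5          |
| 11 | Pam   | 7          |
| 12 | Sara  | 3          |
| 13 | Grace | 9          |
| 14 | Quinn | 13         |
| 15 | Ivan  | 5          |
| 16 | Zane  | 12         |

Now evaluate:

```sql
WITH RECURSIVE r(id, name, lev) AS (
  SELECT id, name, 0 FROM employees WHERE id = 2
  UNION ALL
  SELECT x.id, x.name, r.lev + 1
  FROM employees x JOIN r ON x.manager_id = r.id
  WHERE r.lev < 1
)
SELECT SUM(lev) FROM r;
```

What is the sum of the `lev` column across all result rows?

Base: id=2 (Eve) at lev 0.
Iteration 1: rows with manager_id in {2} -> Mona (id 3, lev 1).
Iteration 2: lev < 1 fails for all current rows; recursion stops.
SUM(lev) = 0 + 1 = 1.

1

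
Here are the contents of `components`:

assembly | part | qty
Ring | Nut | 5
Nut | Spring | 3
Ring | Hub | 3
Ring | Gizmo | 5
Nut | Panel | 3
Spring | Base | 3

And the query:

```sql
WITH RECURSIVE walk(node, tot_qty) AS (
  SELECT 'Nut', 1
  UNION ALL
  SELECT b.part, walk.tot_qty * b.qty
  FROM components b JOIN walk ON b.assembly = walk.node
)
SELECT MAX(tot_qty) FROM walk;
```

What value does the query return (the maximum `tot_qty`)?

Base: (Nut, tot_qty=1).
Iteration 1: components of {Nut} -> Panel = 1*3 = 3, Spring = 1*3 = 3.
Iteration 2: components of {Panel,Spring} -> Base = 3*3 = 9.
Iteration 3: no further components; recursion stops.
tot_qty values: 1, 3, 3, 9; the maximum is 9.

9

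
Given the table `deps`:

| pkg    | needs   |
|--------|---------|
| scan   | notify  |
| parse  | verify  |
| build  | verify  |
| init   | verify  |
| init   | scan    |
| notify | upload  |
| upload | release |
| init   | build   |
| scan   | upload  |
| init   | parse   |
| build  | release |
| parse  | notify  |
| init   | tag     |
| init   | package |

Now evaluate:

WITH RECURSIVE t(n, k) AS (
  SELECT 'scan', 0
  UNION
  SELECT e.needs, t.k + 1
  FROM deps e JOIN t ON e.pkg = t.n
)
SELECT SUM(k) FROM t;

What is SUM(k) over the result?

9

Base: (scan, k=0).
Iteration 1: edges from {scan} -> (notify, k=1), (upload, k=1).
Iteration 2: edges from {notify,upload} -> (release, k=2), (upload, k=2).
Iteration 3: edges from {release,upload} -> (release, k=3).
Iteration 4: no outgoing edges from {release}; recursion stops.
SUM(k) = 0 + 1 + 1 + 2 + 2 + 3 = 9.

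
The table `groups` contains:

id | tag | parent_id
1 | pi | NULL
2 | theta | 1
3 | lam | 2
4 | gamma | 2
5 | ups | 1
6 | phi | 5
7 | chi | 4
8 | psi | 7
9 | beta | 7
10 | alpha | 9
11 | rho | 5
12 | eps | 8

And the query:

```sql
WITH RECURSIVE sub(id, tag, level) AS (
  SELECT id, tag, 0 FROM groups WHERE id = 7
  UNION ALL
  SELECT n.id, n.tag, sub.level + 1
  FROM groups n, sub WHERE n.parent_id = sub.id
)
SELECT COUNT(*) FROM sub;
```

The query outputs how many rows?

Base: id=7 (chi) at level 0.
Iteration 1: rows with parent_id in {7} -> psi (id 8, level 1), beta (id 9, level 1).
Iteration 2: rows with parent_id in {8,9} -> alpha (id 10, level 2), eps (id 12, level 2).
Iteration 3: no rows with parent_id in {10,12}; recursion stops.
Total rows emitted: 5.

5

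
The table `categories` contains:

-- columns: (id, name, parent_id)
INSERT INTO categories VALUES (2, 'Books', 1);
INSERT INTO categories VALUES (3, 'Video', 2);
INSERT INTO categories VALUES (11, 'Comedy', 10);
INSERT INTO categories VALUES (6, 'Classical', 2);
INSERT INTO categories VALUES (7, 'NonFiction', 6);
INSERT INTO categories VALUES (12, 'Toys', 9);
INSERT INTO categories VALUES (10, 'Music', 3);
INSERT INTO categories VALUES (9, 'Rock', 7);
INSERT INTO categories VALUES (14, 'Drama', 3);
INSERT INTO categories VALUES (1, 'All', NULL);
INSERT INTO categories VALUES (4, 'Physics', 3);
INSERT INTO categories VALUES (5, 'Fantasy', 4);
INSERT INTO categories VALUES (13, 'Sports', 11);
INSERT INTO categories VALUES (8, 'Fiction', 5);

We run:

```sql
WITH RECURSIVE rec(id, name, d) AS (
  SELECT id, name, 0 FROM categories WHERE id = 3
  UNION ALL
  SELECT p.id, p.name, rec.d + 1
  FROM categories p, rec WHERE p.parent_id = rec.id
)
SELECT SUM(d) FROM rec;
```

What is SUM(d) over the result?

13

Base: id=3 (Video) at d 0.
Iteration 1: rows with parent_id in {3} -> Physics (id 4, d 1), Music (id 10, d 1), Drama (id 14, d 1).
Iteration 2: rows with parent_id in {4,10,14} -> Fantasy (id 5, d 2), Comedy (id 11, d 2).
Iteration 3: rows with parent_id in {5,11} -> Fiction (id 8, d 3), Sports (id 13, d 3).
Iteration 4: no rows with parent_id in {8,13}; recursion stops.
SUM(d) = 0 + 1 + 1 + 1 + 2 + 2 + 3 + 3 = 13.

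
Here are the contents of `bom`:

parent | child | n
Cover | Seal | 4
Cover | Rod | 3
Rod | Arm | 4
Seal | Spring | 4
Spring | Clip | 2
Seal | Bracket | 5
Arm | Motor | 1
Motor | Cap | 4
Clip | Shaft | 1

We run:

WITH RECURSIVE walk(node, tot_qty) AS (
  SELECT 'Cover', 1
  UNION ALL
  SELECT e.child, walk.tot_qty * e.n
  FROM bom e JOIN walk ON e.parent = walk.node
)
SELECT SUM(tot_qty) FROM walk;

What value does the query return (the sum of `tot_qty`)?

Base: (Cover, tot_qty=1).
Iteration 1: components of {Cover} -> Rod = 1*3 = 3, Seal = 1*4 = 4.
Iteration 2: components of {Rod,Seal} -> Arm = 3*4 = 12, Bracket = 4*5 = 20, Spring = 4*4 = 16.
Iteration 3: components of {Arm,Bracket,Spring} -> Clip = 16*2 = 32, Motor = 12*1 = 12.
Iteration 4: components of {Clip,Motor} -> Cap = 12*4 = 48, Shaft = 32*1 = 32.
Iteration 5: no further components; recursion stops.
SUM(tot_qty) = 1 + 4 + 3 + 16 + 20 + 12 + 32 + 12 + 32 + 48 = 180.

180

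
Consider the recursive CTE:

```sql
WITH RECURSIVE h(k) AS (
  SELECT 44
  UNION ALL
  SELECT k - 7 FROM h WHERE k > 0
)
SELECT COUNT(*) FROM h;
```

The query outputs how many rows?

8

Base: k=44.
Iteration 1: 44 > 0 holds -> k = 44 - 7 = 37.
Iteration 2: 37 > 0 holds -> k = 37 - 7 = 30.
Iteration 3: 30 > 0 holds -> k = 30 - 7 = 23.
Iteration 4: 23 > 0 holds -> k = 23 - 7 = 16.
Iteration 5: 16 > 0 holds -> k = 16 - 7 = 9.
Iteration 6: 9 > 0 holds -> k = 9 - 7 = 2.
Iteration 7: 2 > 0 holds -> k = 2 - 7 = -5.
Iteration 8: -5 > 0 fails; recursion stops.
Total rows emitted: 8.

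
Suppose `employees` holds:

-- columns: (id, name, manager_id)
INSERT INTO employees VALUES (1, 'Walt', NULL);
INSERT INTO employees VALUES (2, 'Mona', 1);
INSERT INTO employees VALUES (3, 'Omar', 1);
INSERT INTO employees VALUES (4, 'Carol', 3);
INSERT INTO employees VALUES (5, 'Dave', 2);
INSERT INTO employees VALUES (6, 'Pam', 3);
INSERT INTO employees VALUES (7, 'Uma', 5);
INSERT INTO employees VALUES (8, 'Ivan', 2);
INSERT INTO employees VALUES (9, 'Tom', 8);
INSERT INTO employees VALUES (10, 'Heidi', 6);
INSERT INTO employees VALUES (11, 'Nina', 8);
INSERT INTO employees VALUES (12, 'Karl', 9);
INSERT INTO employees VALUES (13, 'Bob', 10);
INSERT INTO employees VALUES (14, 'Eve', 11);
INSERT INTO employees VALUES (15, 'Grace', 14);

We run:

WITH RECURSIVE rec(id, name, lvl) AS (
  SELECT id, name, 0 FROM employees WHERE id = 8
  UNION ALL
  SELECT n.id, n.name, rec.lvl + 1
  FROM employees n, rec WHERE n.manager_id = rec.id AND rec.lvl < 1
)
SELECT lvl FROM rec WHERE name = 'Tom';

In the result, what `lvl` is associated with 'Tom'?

Base: id=8 (Ivan) at lvl 0.
Iteration 1: rows with manager_id in {8} -> Tom (id 9, lvl 1), Nina (id 11, lvl 1).
Iteration 2: lvl < 1 fails for all current rows; recursion stops.

1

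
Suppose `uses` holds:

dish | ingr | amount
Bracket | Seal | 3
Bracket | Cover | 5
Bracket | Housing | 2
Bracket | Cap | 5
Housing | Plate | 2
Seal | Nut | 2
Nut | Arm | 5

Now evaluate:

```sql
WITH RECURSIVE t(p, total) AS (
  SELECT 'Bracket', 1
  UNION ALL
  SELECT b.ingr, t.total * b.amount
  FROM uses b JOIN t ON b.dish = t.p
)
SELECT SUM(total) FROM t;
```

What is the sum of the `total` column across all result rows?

56

Base: (Bracket, total=1).
Iteration 1: components of {Bracket} -> Cap = 1*5 = 5, Cover = 1*5 = 5, Housing = 1*2 = 2, Seal = 1*3 = 3.
Iteration 2: components of {Cap,Cover,Housing,Seal} -> Nut = 3*2 = 6, Plate = 2*2 = 4.
Iteration 3: components of {Nut,Plate} -> Arm = 6*5 = 30.
Iteration 4: no further components; recursion stops.
SUM(total) = 1 + 3 + 5 + 2 + 5 + 6 + 4 + 30 = 56.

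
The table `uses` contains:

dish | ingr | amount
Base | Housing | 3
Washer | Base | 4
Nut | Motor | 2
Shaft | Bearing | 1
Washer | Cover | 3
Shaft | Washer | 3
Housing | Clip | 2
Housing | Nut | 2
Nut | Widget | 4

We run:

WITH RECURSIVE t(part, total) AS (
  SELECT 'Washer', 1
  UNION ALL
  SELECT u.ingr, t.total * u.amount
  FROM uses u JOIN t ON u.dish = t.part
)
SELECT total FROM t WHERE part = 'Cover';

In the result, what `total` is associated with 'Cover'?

Base: (Washer, total=1).
Iteration 1: components of {Washer} -> Base = 1*4 = 4, Cover = 1*3 = 3.
Iteration 2: components of {Base,Cover} -> Housing = 4*3 = 12.
Iteration 3: components of {Housing} -> Clip = 12*2 = 24, Nut = 12*2 = 24.
Iteration 4: components of {Clip,Nut} -> Motor = 24*2 = 48, Widget = 24*4 = 96.
Iteration 5: no further components; recursion stops.

3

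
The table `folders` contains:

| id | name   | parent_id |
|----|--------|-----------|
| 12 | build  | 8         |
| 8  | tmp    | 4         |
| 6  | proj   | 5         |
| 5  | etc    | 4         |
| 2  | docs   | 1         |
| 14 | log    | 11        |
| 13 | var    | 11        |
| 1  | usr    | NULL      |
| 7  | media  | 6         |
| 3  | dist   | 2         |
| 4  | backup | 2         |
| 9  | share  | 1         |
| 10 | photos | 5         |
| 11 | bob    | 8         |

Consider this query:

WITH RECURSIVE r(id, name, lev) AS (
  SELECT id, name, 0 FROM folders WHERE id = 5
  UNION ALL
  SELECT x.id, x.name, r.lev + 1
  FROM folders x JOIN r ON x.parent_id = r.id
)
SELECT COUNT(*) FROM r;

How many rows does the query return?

4

Base: id=5 (etc) at lev 0.
Iteration 1: rows with parent_id in {5} -> proj (id 6, lev 1), photos (id 10, lev 1).
Iteration 2: rows with parent_id in {6,10} -> media (id 7, lev 2).
Iteration 3: no rows with parent_id in {7}; recursion stops.
Total rows emitted: 4.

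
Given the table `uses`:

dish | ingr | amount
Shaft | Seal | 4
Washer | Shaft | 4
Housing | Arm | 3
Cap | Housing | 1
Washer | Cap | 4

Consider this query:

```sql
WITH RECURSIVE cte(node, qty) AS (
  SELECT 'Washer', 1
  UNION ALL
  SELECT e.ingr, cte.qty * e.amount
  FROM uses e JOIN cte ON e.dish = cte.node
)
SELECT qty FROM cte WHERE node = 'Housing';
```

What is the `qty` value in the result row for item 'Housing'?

Base: (Washer, qty=1).
Iteration 1: components of {Washer} -> Cap = 1*4 = 4, Shaft = 1*4 = 4.
Iteration 2: components of {Cap,Shaft} -> Housing = 4*1 = 4, Seal = 4*4 = 16.
Iteration 3: components of {Housing,Seal} -> Arm = 4*3 = 12.
Iteration 4: no further components; recursion stops.

4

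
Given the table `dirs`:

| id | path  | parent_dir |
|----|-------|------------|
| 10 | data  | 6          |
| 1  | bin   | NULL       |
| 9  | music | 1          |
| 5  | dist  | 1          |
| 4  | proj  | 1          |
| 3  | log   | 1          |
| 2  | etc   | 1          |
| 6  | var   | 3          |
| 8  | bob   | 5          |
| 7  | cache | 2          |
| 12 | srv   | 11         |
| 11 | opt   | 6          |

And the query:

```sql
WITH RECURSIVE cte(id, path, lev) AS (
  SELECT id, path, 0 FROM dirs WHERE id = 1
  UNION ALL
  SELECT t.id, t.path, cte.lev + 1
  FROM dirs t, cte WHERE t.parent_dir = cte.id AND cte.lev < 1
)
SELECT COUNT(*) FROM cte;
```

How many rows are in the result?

6

Base: id=1 (bin) at lev 0.
Iteration 1: rows with parent_dir in {1} -> etc (id 2, lev 1), log (id 3, lev 1), proj (id 4, lev 1), dist (id 5, lev 1), music (id 9, lev 1).
Iteration 2: lev < 1 fails for all current rows; recursion stops.
Total rows emitted: 6.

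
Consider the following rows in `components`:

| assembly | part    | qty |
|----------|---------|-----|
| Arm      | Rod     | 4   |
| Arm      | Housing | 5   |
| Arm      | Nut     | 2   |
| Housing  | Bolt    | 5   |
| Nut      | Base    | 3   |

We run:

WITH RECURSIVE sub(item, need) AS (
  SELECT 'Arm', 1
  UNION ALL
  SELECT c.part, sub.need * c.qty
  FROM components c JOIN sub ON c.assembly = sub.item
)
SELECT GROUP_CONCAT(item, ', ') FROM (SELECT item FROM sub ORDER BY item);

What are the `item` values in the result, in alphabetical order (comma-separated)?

Base: (Arm, need=1).
Iteration 1: components of {Arm} -> Housing = 1*5 = 5, Nut = 1*2 = 2, Rod = 1*4 = 4.
Iteration 2: components of {Housing,Nut,Rod} -> Base = 2*3 = 6, Bolt = 5*5 = 25.
Iteration 3: no further components; recursion stops.

Arm, Base, Bolt, Housing, Nut, Rod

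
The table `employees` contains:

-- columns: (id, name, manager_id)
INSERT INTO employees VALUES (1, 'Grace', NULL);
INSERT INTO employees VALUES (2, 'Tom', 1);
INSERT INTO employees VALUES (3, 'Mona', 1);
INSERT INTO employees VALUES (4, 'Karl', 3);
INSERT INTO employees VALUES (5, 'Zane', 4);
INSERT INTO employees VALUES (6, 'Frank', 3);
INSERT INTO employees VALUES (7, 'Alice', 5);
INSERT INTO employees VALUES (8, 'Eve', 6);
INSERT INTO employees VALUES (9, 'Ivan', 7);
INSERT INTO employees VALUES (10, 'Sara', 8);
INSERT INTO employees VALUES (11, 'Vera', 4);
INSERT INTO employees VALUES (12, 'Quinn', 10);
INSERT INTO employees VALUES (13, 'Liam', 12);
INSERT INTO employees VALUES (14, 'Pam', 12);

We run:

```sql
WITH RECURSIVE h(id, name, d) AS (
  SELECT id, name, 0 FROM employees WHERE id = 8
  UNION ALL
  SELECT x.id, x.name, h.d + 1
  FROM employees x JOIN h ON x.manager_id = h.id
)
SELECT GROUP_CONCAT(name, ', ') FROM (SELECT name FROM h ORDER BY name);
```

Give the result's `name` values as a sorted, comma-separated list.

Eve, Liam, Pam, Quinn, Sara

Base: id=8 (Eve) at d 0.
Iteration 1: rows with manager_id in {8} -> Sara (id 10, d 1).
Iteration 2: rows with manager_id in {10} -> Quinn (id 12, d 2).
Iteration 3: rows with manager_id in {12} -> Liam (id 13, d 3), Pam (id 14, d 3).
Iteration 4: no rows with manager_id in {13,14}; recursion stops.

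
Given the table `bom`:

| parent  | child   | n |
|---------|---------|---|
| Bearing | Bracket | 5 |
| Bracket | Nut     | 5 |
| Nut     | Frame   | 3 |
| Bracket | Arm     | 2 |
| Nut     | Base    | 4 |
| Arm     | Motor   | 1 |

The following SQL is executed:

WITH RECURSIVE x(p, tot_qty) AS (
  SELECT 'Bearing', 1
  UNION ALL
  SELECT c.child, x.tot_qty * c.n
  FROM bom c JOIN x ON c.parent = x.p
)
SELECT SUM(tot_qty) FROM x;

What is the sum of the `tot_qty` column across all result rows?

226

Base: (Bearing, tot_qty=1).
Iteration 1: components of {Bearing} -> Bracket = 1*5 = 5.
Iteration 2: components of {Bracket} -> Arm = 5*2 = 10, Nut = 5*5 = 25.
Iteration 3: components of {Arm,Nut} -> Base = 25*4 = 100, Frame = 25*3 = 75, Motor = 10*1 = 10.
Iteration 4: no further components; recursion stops.
SUM(tot_qty) = 1 + 5 + 25 + 10 + 75 + 100 + 10 = 226.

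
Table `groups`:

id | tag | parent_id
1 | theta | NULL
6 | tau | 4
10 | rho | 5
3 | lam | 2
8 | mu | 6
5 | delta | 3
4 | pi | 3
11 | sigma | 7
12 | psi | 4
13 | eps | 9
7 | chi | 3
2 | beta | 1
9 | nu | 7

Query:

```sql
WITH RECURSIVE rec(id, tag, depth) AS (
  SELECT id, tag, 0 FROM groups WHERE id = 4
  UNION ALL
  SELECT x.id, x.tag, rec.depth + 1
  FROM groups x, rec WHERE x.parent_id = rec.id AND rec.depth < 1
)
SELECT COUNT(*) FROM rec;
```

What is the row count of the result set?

Base: id=4 (pi) at depth 0.
Iteration 1: rows with parent_id in {4} -> tau (id 6, depth 1), psi (id 12, depth 1).
Iteration 2: depth < 1 fails for all current rows; recursion stops.
Total rows emitted: 3.

3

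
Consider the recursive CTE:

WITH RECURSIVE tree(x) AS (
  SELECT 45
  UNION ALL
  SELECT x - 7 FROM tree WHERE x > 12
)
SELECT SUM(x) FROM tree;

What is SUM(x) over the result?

165

Base: x=45.
Iteration 1: 45 > 12 holds -> x = 45 - 7 = 38.
Iteration 2: 38 > 12 holds -> x = 38 - 7 = 31.
Iteration 3: 31 > 12 holds -> x = 31 - 7 = 24.
Iteration 4: 24 > 12 holds -> x = 24 - 7 = 17.
Iteration 5: 17 > 12 holds -> x = 17 - 7 = 10.
Iteration 6: 10 > 12 fails; recursion stops.
SUM(x) = 45 + 38 + 31 + 24 + 17 + 10 = 165.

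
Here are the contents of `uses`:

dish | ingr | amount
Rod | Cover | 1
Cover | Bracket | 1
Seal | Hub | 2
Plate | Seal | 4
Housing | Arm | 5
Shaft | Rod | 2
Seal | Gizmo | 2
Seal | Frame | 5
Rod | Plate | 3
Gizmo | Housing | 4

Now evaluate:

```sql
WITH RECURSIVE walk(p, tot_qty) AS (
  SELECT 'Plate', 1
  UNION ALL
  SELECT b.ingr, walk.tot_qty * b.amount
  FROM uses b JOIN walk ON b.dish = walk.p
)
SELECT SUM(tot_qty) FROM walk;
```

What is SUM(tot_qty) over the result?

Base: (Plate, tot_qty=1).
Iteration 1: components of {Plate} -> Seal = 1*4 = 4.
Iteration 2: components of {Seal} -> Frame = 4*5 = 20, Gizmo = 4*2 = 8, Hub = 4*2 = 8.
Iteration 3: components of {Frame,Gizmo,Hub} -> Housing = 8*4 = 32.
Iteration 4: components of {Housing} -> Arm = 32*5 = 160.
Iteration 5: no further components; recursion stops.
SUM(tot_qty) = 1 + 4 + 20 + 8 + 8 + 32 + 160 = 233.

233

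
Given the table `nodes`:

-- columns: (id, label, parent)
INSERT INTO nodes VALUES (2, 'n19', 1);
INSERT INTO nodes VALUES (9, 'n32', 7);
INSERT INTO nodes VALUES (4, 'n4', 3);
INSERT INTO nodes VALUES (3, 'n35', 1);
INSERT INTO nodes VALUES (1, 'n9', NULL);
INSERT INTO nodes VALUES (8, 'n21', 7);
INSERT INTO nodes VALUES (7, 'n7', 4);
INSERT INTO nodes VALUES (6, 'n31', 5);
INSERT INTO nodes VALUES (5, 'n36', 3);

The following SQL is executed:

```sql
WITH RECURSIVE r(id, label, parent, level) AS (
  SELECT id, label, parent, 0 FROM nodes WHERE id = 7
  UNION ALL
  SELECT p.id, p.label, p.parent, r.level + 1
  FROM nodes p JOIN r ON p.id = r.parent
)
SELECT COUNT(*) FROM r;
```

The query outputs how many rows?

4

Base: id=7 (n7), parent=4, level 0.
Iteration 1: join on id=4 -> n4 (id 4, parent=3, level 1).
Iteration 2: join on id=3 -> n35 (id 3, parent=1, level 2).
Iteration 3: join on id=1 -> n9 (id 1, parent=NULL, level 3).
Iteration 4: parent is NULL; no match; recursion stops.
Total rows emitted: 4.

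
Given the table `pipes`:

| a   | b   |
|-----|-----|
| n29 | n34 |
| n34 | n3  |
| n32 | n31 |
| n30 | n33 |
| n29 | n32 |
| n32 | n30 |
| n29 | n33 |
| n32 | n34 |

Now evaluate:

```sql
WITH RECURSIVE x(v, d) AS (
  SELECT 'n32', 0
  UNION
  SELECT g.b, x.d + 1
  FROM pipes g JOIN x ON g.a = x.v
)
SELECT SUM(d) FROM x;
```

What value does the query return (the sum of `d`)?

7

Base: (n32, d=0).
Iteration 1: edges from {n32} -> (n30, d=1), (n31, d=1), (n34, d=1).
Iteration 2: edges from {n30,n31,n34} -> (n3, d=2), (n33, d=2).
Iteration 3: no outgoing edges from {n3,n33}; recursion stops.
SUM(d) = 0 + 1 + 1 + 1 + 2 + 2 = 7.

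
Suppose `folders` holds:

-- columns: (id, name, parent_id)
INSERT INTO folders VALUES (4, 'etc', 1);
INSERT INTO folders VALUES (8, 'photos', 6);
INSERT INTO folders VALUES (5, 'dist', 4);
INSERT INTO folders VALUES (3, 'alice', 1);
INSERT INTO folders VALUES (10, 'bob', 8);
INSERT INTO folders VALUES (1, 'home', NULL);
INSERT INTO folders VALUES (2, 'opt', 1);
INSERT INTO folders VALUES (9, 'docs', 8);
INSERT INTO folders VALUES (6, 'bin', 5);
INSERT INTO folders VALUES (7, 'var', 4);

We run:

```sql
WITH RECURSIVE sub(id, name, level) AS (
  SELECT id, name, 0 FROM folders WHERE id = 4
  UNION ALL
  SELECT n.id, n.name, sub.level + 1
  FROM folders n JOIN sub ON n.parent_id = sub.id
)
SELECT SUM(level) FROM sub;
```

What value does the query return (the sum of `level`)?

Base: id=4 (etc) at level 0.
Iteration 1: rows with parent_id in {4} -> dist (id 5, level 1), var (id 7, level 1).
Iteration 2: rows with parent_id in {5,7} -> bin (id 6, level 2).
Iteration 3: rows with parent_id in {6} -> photos (id 8, level 3).
Iteration 4: rows with parent_id in {8} -> docs (id 9, level 4), bob (id 10, level 4).
Iteration 5: no rows with parent_id in {9,10}; recursion stops.
SUM(level) = 0 + 1 + 1 + 2 + 3 + 4 + 4 = 15.

15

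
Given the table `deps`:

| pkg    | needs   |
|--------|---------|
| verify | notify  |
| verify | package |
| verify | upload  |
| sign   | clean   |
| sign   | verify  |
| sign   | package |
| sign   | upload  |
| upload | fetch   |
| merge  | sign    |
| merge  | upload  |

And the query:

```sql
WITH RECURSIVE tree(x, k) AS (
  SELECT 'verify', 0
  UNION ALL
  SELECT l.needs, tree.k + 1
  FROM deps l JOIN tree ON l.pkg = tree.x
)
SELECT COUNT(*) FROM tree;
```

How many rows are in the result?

5

Base: (verify, k=0).
Iteration 1: edges from {verify} -> (notify, k=1), (package, k=1), (upload, k=1).
Iteration 2: edges from {notify,package,upload} -> (fetch, k=2).
Iteration 3: no outgoing edges from {fetch}; recursion stops.
Total rows emitted: 5.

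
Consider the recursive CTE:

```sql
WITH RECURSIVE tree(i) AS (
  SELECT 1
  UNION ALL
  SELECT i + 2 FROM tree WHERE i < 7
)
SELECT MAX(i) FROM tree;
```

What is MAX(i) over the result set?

7

Base: i=1.
Iteration 1: 1 < 7 holds -> i = 1 + 2 = 3.
Iteration 2: 3 < 7 holds -> i = 3 + 2 = 5.
Iteration 3: 5 < 7 holds -> i = 5 + 2 = 7.
Iteration 4: 7 < 7 fails; recursion stops.
i values: 1, 3, 5, 7; the maximum is 7.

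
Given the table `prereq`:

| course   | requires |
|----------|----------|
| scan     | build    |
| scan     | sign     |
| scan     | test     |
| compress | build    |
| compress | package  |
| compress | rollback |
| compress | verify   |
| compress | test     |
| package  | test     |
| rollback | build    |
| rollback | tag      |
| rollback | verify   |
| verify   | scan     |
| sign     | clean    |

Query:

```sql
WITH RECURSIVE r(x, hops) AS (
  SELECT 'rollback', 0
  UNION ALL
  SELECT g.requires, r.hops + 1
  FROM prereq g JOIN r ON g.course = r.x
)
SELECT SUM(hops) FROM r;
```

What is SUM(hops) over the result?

Base: (rollback, hops=0).
Iteration 1: edges from {rollback} -> (build, hops=1), (tag, hops=1), (verify, hops=1).
Iteration 2: edges from {build,tag,verify} -> (scan, hops=2).
Iteration 3: edges from {scan} -> (build, hops=3), (sign, hops=3), (test, hops=3).
Iteration 4: edges from {build,sign,test} -> (clean, hops=4).
Iteration 5: no outgoing edges from {clean}; recursion stops.
SUM(hops) = 0 + 1 + 1 + 1 + 2 + 3 + 3 + 3 + 4 = 18.

18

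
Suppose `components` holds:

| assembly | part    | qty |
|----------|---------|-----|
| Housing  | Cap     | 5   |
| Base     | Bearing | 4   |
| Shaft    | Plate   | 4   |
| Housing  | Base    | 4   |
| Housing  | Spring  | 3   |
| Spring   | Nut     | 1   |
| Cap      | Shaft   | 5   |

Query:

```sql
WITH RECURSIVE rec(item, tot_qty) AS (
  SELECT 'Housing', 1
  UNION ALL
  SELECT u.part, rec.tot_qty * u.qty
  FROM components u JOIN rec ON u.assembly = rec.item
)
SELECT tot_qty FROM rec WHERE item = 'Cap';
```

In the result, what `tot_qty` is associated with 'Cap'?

Base: (Housing, tot_qty=1).
Iteration 1: components of {Housing} -> Base = 1*4 = 4, Cap = 1*5 = 5, Spring = 1*3 = 3.
Iteration 2: components of {Base,Cap,Spring} -> Bearing = 4*4 = 16, Nut = 3*1 = 3, Shaft = 5*5 = 25.
Iteration 3: components of {Bearing,Nut,Shaft} -> Plate = 25*4 = 100.
Iteration 4: no further components; recursion stops.

5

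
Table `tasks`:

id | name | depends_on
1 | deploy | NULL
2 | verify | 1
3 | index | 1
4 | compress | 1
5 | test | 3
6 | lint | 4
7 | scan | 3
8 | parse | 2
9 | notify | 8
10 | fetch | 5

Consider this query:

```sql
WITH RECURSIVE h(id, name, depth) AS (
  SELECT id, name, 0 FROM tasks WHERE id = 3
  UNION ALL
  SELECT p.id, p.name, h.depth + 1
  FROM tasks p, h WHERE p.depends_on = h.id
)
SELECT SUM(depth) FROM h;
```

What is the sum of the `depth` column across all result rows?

Base: id=3 (index) at depth 0.
Iteration 1: rows with depends_on in {3} -> test (id 5, depth 1), scan (id 7, depth 1).
Iteration 2: rows with depends_on in {5,7} -> fetch (id 10, depth 2).
Iteration 3: no rows with depends_on in {10}; recursion stops.
SUM(depth) = 0 + 1 + 1 + 2 = 4.

4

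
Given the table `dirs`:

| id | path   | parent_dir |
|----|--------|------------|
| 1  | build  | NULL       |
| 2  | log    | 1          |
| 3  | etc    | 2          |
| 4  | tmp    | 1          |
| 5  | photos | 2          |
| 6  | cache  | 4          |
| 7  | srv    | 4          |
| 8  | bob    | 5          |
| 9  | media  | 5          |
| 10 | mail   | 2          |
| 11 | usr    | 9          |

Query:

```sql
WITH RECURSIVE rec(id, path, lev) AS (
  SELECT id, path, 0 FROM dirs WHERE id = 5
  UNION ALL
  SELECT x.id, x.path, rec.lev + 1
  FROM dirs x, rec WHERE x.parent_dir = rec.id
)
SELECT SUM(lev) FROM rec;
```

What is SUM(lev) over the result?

Base: id=5 (photos) at lev 0.
Iteration 1: rows with parent_dir in {5} -> bob (id 8, lev 1), media (id 9, lev 1).
Iteration 2: rows with parent_dir in {8,9} -> usr (id 11, lev 2).
Iteration 3: no rows with parent_dir in {11}; recursion stops.
SUM(lev) = 0 + 1 + 1 + 2 = 4.

4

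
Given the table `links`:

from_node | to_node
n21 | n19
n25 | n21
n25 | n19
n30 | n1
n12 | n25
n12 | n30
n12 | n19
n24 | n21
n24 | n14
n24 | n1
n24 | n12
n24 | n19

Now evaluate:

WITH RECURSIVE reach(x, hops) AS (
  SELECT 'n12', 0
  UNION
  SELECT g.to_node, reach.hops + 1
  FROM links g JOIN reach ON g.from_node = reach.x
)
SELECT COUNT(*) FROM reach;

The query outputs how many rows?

8

Base: (n12, hops=0).
Iteration 1: edges from {n12} -> (n19, hops=1), (n25, hops=1), (n30, hops=1).
Iteration 2: edges from {n19,n25,n30} -> (n1, hops=2), (n19, hops=2), (n21, hops=2).
Iteration 3: edges from {n1,n19,n21} -> (n19, hops=3).
Iteration 4: no outgoing edges from {n19}; recursion stops.
Total rows emitted: 8.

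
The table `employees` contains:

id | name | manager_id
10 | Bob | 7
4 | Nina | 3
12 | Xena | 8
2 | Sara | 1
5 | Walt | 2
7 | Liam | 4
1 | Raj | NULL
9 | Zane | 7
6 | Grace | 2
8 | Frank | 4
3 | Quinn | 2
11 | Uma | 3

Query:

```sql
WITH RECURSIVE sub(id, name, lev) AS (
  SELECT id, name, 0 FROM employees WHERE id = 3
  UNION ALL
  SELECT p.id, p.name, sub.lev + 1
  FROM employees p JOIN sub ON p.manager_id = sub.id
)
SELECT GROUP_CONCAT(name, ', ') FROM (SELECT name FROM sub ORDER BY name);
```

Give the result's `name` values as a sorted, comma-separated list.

Bob, Frank, Liam, Nina, Quinn, Uma, Xena, Zane

Base: id=3 (Quinn) at lev 0.
Iteration 1: rows with manager_id in {3} -> Nina (id 4, lev 1), Uma (id 11, lev 1).
Iteration 2: rows with manager_id in {4,11} -> Liam (id 7, lev 2), Frank (id 8, lev 2).
Iteration 3: rows with manager_id in {7,8} -> Zane (id 9, lev 3), Bob (id 10, lev 3), Xena (id 12, lev 3).
Iteration 4: no rows with manager_id in {9,10,12}; recursion stops.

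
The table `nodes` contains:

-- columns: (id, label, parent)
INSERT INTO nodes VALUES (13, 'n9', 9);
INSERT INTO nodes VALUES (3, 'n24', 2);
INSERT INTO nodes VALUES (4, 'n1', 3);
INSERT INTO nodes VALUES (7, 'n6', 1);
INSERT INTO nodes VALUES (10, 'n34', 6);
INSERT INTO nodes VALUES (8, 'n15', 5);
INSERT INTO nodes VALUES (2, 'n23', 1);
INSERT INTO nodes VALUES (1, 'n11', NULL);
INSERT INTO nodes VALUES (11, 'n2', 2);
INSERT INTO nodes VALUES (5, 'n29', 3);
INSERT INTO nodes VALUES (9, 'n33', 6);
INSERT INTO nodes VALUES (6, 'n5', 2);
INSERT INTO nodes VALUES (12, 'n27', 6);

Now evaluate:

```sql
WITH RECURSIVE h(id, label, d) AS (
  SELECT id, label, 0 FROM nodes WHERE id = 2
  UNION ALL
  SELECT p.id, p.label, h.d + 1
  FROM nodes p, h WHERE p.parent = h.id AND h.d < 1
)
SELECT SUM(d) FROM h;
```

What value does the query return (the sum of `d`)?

3

Base: id=2 (n23) at d 0.
Iteration 1: rows with parent in {2} -> n24 (id 3, d 1), n5 (id 6, d 1), n2 (id 11, d 1).
Iteration 2: d < 1 fails for all current rows; recursion stops.
SUM(d) = 0 + 1 + 1 + 1 = 3.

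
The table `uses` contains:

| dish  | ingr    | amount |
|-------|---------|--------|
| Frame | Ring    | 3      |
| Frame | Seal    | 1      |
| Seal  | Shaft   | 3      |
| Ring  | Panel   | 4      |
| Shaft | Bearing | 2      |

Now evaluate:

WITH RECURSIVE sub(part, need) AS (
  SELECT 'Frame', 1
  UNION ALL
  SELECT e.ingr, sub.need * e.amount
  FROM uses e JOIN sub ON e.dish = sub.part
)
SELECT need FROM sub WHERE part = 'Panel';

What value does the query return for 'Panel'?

Base: (Frame, need=1).
Iteration 1: components of {Frame} -> Ring = 1*3 = 3, Seal = 1*1 = 1.
Iteration 2: components of {Ring,Seal} -> Panel = 3*4 = 12, Shaft = 1*3 = 3.
Iteration 3: components of {Panel,Shaft} -> Bearing = 3*2 = 6.
Iteration 4: no further components; recursion stops.

12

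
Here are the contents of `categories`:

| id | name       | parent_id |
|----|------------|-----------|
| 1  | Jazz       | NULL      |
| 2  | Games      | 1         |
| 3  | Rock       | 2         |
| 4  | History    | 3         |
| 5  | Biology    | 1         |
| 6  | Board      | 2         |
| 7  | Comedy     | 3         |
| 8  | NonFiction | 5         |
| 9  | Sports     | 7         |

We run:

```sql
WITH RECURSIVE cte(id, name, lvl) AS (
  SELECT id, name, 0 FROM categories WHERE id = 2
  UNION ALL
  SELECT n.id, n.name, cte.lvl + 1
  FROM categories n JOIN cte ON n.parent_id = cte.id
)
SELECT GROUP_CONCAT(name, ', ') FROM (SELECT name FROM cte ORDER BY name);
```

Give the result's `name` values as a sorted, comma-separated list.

Board, Comedy, Games, History, Rock, Sports

Base: id=2 (Games) at lvl 0.
Iteration 1: rows with parent_id in {2} -> Rock (id 3, lvl 1), Board (id 6, lvl 1).
Iteration 2: rows with parent_id in {3,6} -> History (id 4, lvl 2), Comedy (id 7, lvl 2).
Iteration 3: rows with parent_id in {4,7} -> Sports (id 9, lvl 3).
Iteration 4: no rows with parent_id in {9}; recursion stops.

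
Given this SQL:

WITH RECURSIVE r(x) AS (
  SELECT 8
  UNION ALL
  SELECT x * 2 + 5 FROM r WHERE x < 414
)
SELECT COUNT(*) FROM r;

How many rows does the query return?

Base: x=8.
Iteration 1: 8 < 414 holds -> x = 8 * 2 + 5 = 21.
Iteration 2: 21 < 414 holds -> x = 21 * 2 + 5 = 47.
Iteration 3: 47 < 414 holds -> x = 47 * 2 + 5 = 99.
Iteration 4: 99 < 414 holds -> x = 99 * 2 + 5 = 203.
Iteration 5: 203 < 414 holds -> x = 203 * 2 + 5 = 411.
Iteration 6: 411 < 414 holds -> x = 411 * 2 + 5 = 827.
Iteration 7: 827 < 414 fails; recursion stops.
Total rows emitted: 7.

7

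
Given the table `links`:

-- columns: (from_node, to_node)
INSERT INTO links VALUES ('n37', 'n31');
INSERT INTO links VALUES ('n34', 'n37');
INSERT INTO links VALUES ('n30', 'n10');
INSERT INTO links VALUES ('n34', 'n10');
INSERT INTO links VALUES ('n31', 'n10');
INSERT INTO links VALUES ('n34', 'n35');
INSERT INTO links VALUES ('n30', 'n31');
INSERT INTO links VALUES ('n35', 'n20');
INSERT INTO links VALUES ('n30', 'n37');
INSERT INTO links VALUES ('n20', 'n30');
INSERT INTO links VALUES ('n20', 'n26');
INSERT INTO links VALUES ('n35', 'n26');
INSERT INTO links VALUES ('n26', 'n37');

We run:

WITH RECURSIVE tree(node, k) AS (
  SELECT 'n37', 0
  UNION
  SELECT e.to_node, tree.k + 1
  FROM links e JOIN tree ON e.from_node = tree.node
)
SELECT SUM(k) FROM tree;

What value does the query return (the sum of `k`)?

3

Base: (n37, k=0).
Iteration 1: edges from {n37} -> (n31, k=1).
Iteration 2: edges from {n31} -> (n10, k=2).
Iteration 3: no outgoing edges from {n10}; recursion stops.
SUM(k) = 0 + 1 + 2 = 3.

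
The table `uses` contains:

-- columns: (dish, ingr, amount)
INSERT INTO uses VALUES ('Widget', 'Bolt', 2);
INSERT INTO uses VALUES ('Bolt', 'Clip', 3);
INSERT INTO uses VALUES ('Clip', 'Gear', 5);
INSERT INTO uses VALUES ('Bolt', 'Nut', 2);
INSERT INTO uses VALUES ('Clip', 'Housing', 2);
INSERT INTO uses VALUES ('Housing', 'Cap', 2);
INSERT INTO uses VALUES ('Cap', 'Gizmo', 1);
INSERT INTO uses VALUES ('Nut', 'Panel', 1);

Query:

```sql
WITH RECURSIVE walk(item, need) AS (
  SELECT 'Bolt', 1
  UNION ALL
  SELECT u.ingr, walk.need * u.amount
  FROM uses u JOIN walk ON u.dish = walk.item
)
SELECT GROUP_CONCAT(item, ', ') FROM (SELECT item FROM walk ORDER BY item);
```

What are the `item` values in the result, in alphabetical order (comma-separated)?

Bolt, Cap, Clip, Gear, Gizmo, Housing, Nut, Panel

Base: (Bolt, need=1).
Iteration 1: components of {Bolt} -> Clip = 1*3 = 3, Nut = 1*2 = 2.
Iteration 2: components of {Clip,Nut} -> Gear = 3*5 = 15, Housing = 3*2 = 6, Panel = 2*1 = 2.
Iteration 3: components of {Gear,Housing,Panel} -> Cap = 6*2 = 12.
Iteration 4: components of {Cap} -> Gizmo = 12*1 = 12.
Iteration 5: no further components; recursion stops.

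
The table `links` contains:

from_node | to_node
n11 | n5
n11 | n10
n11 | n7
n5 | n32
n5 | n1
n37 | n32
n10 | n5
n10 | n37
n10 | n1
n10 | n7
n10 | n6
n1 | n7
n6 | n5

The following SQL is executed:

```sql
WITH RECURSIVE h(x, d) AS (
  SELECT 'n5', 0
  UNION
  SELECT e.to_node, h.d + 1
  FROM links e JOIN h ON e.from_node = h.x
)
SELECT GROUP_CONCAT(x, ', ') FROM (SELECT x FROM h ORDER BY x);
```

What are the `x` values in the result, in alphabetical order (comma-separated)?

Base: (n5, d=0).
Iteration 1: edges from {n5} -> (n1, d=1), (n32, d=1).
Iteration 2: edges from {n1,n32} -> (n7, d=2).
Iteration 3: no outgoing edges from {n7}; recursion stops.

n1, n32, n5, n7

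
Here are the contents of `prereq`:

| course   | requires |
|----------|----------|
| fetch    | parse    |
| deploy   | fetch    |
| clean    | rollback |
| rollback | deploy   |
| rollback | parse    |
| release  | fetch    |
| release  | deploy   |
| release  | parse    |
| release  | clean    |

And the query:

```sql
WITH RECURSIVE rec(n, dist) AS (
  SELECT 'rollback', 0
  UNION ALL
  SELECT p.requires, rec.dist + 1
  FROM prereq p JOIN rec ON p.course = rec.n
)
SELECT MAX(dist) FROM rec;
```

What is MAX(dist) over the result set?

3

Base: (rollback, dist=0).
Iteration 1: edges from {rollback} -> (deploy, dist=1), (parse, dist=1).
Iteration 2: edges from {deploy,parse} -> (fetch, dist=2).
Iteration 3: edges from {fetch} -> (parse, dist=3).
Iteration 4: no outgoing edges from {parse}; recursion stops.
dist values: 0, 1, 1, 2, 3; the maximum is 3.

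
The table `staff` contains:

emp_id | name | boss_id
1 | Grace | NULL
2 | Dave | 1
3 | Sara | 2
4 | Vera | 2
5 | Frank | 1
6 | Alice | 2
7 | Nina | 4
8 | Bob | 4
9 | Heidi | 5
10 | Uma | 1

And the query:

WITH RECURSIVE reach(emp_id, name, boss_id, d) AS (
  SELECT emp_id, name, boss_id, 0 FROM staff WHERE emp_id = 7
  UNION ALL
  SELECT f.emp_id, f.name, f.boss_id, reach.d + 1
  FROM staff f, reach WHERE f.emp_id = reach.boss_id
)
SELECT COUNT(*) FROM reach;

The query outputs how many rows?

Base: emp_id=7 (Nina), boss_id=4, d 0.
Iteration 1: join on emp_id=4 -> Vera (id 4, boss_id=2, d 1).
Iteration 2: join on emp_id=2 -> Dave (id 2, boss_id=1, d 2).
Iteration 3: join on emp_id=1 -> Grace (id 1, boss_id=NULL, d 3).
Iteration 4: boss_id is NULL; no match; recursion stops.
Total rows emitted: 4.

4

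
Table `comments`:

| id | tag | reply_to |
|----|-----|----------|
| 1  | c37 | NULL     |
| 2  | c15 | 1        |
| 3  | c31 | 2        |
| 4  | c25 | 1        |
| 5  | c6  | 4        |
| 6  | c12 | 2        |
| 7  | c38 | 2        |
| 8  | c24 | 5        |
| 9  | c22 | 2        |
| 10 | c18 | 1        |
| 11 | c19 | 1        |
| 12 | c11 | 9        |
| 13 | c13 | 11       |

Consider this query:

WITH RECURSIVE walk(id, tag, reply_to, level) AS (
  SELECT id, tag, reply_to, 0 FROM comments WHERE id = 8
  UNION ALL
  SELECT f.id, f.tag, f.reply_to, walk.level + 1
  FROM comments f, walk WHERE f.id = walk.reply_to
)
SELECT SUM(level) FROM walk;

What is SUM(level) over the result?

Base: id=8 (c24), reply_to=5, level 0.
Iteration 1: join on id=5 -> c6 (id 5, reply_to=4, level 1).
Iteration 2: join on id=4 -> c25 (id 4, reply_to=1, level 2).
Iteration 3: join on id=1 -> c37 (id 1, reply_to=NULL, level 3).
Iteration 4: reply_to is NULL; no match; recursion stops.
SUM(level) = 0 + 1 + 2 + 3 = 6.

6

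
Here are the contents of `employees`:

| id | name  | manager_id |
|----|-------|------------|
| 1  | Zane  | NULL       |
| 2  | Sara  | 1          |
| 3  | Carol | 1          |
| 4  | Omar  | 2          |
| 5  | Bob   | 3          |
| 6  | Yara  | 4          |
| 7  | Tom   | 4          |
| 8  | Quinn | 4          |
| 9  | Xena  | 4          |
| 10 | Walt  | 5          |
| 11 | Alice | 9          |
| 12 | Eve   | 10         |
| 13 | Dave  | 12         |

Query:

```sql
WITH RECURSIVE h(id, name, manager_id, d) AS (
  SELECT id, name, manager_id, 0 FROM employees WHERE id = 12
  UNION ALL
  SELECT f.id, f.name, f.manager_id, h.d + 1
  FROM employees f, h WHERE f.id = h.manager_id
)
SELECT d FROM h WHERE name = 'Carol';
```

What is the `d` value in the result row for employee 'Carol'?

Base: id=12 (Eve), manager_id=10, d 0.
Iteration 1: join on id=10 -> Walt (id 10, manager_id=5, d 1).
Iteration 2: join on id=5 -> Bob (id 5, manager_id=3, d 2).
Iteration 3: join on id=3 -> Carol (id 3, manager_id=1, d 3).
Iteration 4: join on id=1 -> Zane (id 1, manager_id=NULL, d 4).
Iteration 5: manager_id is NULL; no match; recursion stops.

3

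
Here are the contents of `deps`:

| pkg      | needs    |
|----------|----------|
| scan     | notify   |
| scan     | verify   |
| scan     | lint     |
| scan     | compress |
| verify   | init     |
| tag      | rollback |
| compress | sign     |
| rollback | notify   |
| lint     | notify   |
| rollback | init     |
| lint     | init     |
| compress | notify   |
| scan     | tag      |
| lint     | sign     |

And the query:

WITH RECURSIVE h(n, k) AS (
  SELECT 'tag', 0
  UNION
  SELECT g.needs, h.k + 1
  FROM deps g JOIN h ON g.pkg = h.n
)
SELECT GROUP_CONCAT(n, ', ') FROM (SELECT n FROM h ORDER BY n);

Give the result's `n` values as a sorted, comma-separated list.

init, notify, rollback, tag

Base: (tag, k=0).
Iteration 1: edges from {tag} -> (rollback, k=1).
Iteration 2: edges from {rollback} -> (init, k=2), (notify, k=2).
Iteration 3: no outgoing edges from {init,notify}; recursion stops.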